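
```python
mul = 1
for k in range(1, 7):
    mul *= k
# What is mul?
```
Trace:
  mul=1
  mul=1, k=1
  mul=2, k=2
  mul=6, k=3
  mul=24, k=4
  mul=120, k=5
  mul=720, k=6

Final answer: 720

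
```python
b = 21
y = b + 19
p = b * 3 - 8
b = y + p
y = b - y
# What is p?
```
Trace:
  b=21
  b=21, y=40
  b=21, y=40, p=55
  b=95, y=40, p=55
  b=95, y=55, p=55

Final answer: 55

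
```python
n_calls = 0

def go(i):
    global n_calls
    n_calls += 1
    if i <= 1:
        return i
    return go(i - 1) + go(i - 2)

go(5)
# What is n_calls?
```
Call trace (a repeated sub-call is expanded the first time; later identical calls just restate its return value):
go(i=5)
  go(i=4)
    go(i=3)
      go(i=2)
        go(i=1)
        -> return 1
        go(i=0)
        -> return 0
      -> return 1
      go(i=1)
      -> return 1
    -> return 2
    go(i=2) -> return 1  (same call as traced above)
  -> return 3
  go(i=3) -> return 2  (same call as traced above)
-> return 5

n_calls is incremented once per call, so count the calls in each subtree. Let C(i) = number of calls made by go(i).
C(0) = C(1) = 1 (base case, no recursion); C(i) = 1 + C(i - 1) + C(i - 2) otherwise.
C(2) = 1 + C(1) + C(0) = 1 + 1 + 1 = 3
C(3) = 1 + C(2) + C(1) = 1 + 3 + 1 = 5
C(4) = 1 + C(3) + C(2) = 1 + 5 + 3 = 9
C(5) = 1 + C(4) + C(3) = 1 + 9 + 5 = 15
n_calls = C(5) = 15

Final answer: 15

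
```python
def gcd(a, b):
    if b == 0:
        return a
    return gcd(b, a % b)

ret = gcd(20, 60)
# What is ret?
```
Call trace:
gcd(a=20, b=60)
  gcd(a=60, b=20)
    gcd(a=20, b=0)
    -> return 20
  -> return 20
-> return 20

Final answer: 20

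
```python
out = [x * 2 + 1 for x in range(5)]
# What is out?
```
Trace:
  x=0
  x=1
  x=2
  x=3
  x=4
  out=[1, 3, 5, 7, 9]

Final answer: [1, 3, 5, 7, 9]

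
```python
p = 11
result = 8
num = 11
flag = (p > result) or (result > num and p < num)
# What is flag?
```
Trace:
  p=11
  p=11, result=8
  p=11, result=8, num=11
  p=11, result=8, num=11, flag=True

Final answer: True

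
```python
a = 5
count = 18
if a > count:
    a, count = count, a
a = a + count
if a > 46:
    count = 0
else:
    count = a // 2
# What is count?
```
Trace:
  a=5
  a=5, count=18
  a=5, count=18
  a=23, count=18
  a=23, count=11

Final answer: 11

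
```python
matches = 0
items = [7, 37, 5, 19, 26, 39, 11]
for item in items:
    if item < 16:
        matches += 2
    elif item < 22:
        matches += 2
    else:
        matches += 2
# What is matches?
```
Trace:
  matches=0
  matches=2, item=7
  matches=4, item=37
  matches=6, item=5
  matches=8, item=19
  matches=10, item=26
  matches=12, item=39
  matches=14, item=11

Final answer: 14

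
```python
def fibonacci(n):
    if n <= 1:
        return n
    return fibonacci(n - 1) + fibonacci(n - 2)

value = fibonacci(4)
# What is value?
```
Call trace (a repeated sub-call is expanded the first time; later identical calls just restate its return value):
fibonacci(n=4)
  fibonacci(n=3)
    fibonacci(n=2)
      fibonacci(n=1)
      -> return 1
      fibonacci(n=0)
      -> return 0
    -> return 1
    fibonacci(n=1)
    -> return 1
  -> return 2
  fibonacci(n=2) -> return 1  (same call as traced above)
-> return 3

Final answer: 3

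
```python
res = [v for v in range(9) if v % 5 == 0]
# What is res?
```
Trace:
  v=0
  v=1
  v=2
  v=3
  v=4
  v=5
  v=6
  v=7
  v=8
  res=[0, 5]

Final answer: [0, 5]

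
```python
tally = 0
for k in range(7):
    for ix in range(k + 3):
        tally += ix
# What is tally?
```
Trace:
  tally=0
  tally=0, k=0, ix=0
  tally=1, k=0, ix=1
  tally=3, k=0, ix=2
  tally=3, k=1, ix=0
  tally=4, k=1, ix=1
  tally=6, k=1, ix=2
  tally=9, k=1, ix=3
  tally=9, k=2, ix=0
  tally=10, k=2, ix=1
  tally=12, k=2, ix=2
  tally=15, k=2, ix=3
  tally=19, k=2, ix=4
  tally=19, k=3, ix=0
  tally=20, k=3, ix=1
  tally=22, k=3, ix=2
  tally=25, k=3, ix=3
  tally=29, k=3, ix=4
  tally=34, k=3, ix=5
  tally=34, k=4, ix=0
  tally=35, k=4, ix=1
  tally=37, k=4, ix=2
  tally=40, k=4, ix=3
  tally=44, k=4, ix=4
  tally=49, k=4, ix=5
  tally=55, k=4, ix=6
  tally=55, k=5, ix=0
  tally=56, k=5, ix=1
  tally=58, k=5, ix=2
  tally=61, k=5, ix=3
  tally=65, k=5, ix=4
  tally=70, k=5, ix=5
  tally=76, k=5, ix=6
  tally=83, k=5, ix=7
  tally=83, k=6, ix=0
  tally=84, k=6, ix=1
  tally=86, k=6, ix=2
  tally=89, k=6, ix=3
  tally=93, k=6, ix=4
  tally=98, k=6, ix=5
  tally=104, k=6, ix=6
  tally=111, k=6, ix=7
  tally=119, k=6, ix=8

Final answer: 119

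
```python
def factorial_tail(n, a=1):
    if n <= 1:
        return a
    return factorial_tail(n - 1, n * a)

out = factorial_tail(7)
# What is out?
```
Call trace:
factorial_tail(n=7, a=1)
  factorial_tail(n=6, a=7)
    factorial_tail(n=5, a=42)
      factorial_tail(n=4, a=210)
        factorial_tail(n=3, a=840)
          factorial_tail(n=2, a=2520)
            factorial_tail(n=1, a=5040)
            -> return 5040
          -> return 5040
        -> return 5040
      -> return 5040
    -> return 5040
  -> return 5040
-> return 5040

Final answer: 5040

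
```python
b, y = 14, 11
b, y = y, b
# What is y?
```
Trace:
  b=14, y=11
  b=11, y=14

Final answer: 14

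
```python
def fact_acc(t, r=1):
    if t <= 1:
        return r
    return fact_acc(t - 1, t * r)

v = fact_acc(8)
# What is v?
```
Call trace:
fact_acc(t=8, r=1)
  fact_acc(t=7, r=8)
    fact_acc(t=6, r=56)
      fact_acc(t=5, r=336)
        fact_acc(t=4, r=1680)
          fact_acc(t=3, r=6720)
            fact_acc(t=2, r=20160)
              fact_acc(t=1, r=40320)
              -> return 40320
            -> return 40320
          -> return 40320
        -> return 40320
      -> return 40320
    -> return 40320
  -> return 40320
-> return 40320

Final answer: 40320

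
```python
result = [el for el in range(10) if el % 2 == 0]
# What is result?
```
Trace:
  el=0
  el=1
  el=2
  el=3
  el=4
  el=5
  el=6
  el=7
  el=8
  el=9
  result=[0, 2, 4, 6, 8]

Final answer: [0, 2, 4, 6, 8]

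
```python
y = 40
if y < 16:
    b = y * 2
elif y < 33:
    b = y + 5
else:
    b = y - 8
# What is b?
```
Trace:
  y=40
  y=40, b=32

Final answer: 32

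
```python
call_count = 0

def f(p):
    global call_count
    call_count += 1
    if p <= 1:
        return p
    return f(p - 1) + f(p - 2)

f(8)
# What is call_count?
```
Call trace (a repeated sub-call is expanded the first time; later identical calls just restate its return value):
f(p=8)
  f(p=7)
    f(p=6)
      f(p=5)
        f(p=4)
          f(p=3)
            f(p=2)
              f(p=1)
              -> return 1
              f(p=0)
              -> return 0
            -> return 1
            f(p=1)
            -> return 1
          -> return 2
          f(p=2) -> return 1  (same call as traced above)
        -> return 3
        f(p=3) -> return 2  (same call as traced above)
      -> return 5
      f(p=4) -> return 3  (same call as traced above)
    -> return 8
    f(p=5) -> return 5  (same call as traced above)
  -> return 13
  f(p=6) -> return 8  (same call as traced above)
-> return 21

call_count is incremented once per call, so count the calls in each subtree. Let C(p) = number of calls made by f(p).
C(0) = C(1) = 1 (base case, no recursion); C(p) = 1 + C(p - 1) + C(p - 2) otherwise.
C(2) = 1 + C(1) + C(0) = 1 + 1 + 1 = 3
C(3) = 1 + C(2) + C(1) = 1 + 3 + 1 = 5
C(4) = 1 + C(3) + C(2) = 1 + 5 + 3 = 9
C(5) = 1 + C(4) + C(3) = 1 + 9 + 5 = 15
C(6) = 1 + C(5) + C(4) = 1 + 15 + 9 = 25
C(7) = 1 + C(6) + C(5) = 1 + 25 + 15 = 41
C(8) = 1 + C(7) + C(6) = 1 + 41 + 25 = 67
call_count = C(8) = 67

Final answer: 67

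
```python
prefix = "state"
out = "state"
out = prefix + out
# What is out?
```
Trace:
  prefix='state'
  prefix='state', out='state'
  prefix='state', out='statestate'

Final answer: 'statestate'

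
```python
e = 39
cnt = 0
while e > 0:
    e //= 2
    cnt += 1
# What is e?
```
Trace:
  e=39
  e=39, cnt=0
  e=19, cnt=1
  e=9, cnt=2
  e=4, cnt=3
  e=2, cnt=4
  e=1, cnt=5
  e=0, cnt=6

Final answer: 0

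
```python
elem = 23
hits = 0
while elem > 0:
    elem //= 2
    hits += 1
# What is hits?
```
Trace:
  elem=23
  elem=23, hits=0
  elem=11, hits=1
  elem=5, hits=2
  elem=2, hits=3
  elem=1, hits=4
  elem=0, hits=5

Final answer: 5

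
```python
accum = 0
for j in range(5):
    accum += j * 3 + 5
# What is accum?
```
Trace:
  accum=0
  accum=5, j=0
  accum=13, j=1
  accum=24, j=2
  accum=38, j=3
  accum=55, j=4

Final answer: 55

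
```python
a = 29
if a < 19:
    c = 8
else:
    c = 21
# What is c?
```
Trace:
  a=29
  a=29, c=21

Final answer: 21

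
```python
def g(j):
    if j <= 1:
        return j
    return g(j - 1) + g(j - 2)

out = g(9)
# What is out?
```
Call trace (a repeated sub-call is expanded the first time; later identical calls just restate its return value):
g(j=9)
  g(j=8)
    g(j=7)
      g(j=6)
        g(j=5)
          g(j=4)
            g(j=3)
              g(j=2)
                g(j=1)
                -> return 1
                g(j=0)
                -> return 0
              -> return 1
              g(j=1)
              -> return 1
            -> return 2
            g(j=2) -> return 1  (same call as traced above)
          -> return 3
          g(j=3) -> return 2  (same call as traced above)
        -> return 5
        g(j=4) -> return 3  (same call as traced above)
      -> return 8
      g(j=5) -> return 5  (same call as traced above)
    -> return 13
    g(j=6) -> return 8  (same call as traced above)
  -> return 21
  g(j=7) -> return 13  (same call as traced above)
-> return 34

Final answer: 34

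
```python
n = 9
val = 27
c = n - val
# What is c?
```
Trace:
  n=9
  n=9, val=27
  n=9, val=27, c=-18

Final answer: -18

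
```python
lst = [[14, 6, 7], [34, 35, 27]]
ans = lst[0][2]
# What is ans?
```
Trace:
  lst=[[14, 6, 7], [34, 35, 27]]
  lst=[[14, 6, 7], [34, 35, 27]], ans=7

Final answer: 7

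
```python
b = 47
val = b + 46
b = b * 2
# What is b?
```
Trace:
  b=47
  b=47, val=93
  b=94, val=93

Final answer: 94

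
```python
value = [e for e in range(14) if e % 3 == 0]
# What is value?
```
Trace:
  e=0
  e=1
  e=2
  e=3
  e=4
  e=5
  e=6
  e=7
  e=8
  e=9
  e=10
  e=11
  e=12
  e=13
  value=[0, 3, 6, 9, 12]

Final answer: [0, 3, 6, 9, 12]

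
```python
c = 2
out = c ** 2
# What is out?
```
Trace:
  c=2
  c=2, out=4

Final answer: 4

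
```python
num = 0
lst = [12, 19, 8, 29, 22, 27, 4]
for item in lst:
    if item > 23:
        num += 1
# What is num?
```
Trace:
  num=0
  num=0, item=12
  num=0, item=19
  num=0, item=8
  num=1, item=29
  num=1, item=22
  num=2, item=27
  num=2, item=4

Final answer: 2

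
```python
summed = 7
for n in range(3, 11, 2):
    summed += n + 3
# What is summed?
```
Trace:
  summed=7
  summed=13, n=3
  summed=21, n=5
  summed=31, n=7
  summed=43, n=9

Final answer: 43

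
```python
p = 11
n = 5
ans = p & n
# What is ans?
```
Trace:
  p=11
  p=11, n=5
  p=11, n=5, ans=1

Final answer: 1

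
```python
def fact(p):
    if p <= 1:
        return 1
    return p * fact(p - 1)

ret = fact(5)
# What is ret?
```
Call trace:
fact(p=5)
  fact(p=4)
    fact(p=3)
      fact(p=2)
        fact(p=1)
        -> return 1
      -> return 2
    -> return 6
  -> return 24
-> return 120

Final answer: 120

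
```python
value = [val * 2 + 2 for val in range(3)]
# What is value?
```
Trace:
  val=0
  val=1
  val=2
  value=[2, 4, 6]

Final answer: [2, 4, 6]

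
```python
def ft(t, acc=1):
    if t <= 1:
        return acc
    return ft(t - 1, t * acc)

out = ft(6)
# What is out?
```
Call trace:
ft(t=6, acc=1)
  ft(t=5, acc=6)
    ft(t=4, acc=30)
      ft(t=3, acc=120)
        ft(t=2, acc=360)
          ft(t=1, acc=720)
          -> return 720
        -> return 720
      -> return 720
    -> return 720
  -> return 720
-> return 720

Final answer: 720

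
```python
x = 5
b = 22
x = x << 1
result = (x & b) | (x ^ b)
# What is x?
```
Trace:
  x=5
  x=5, b=22
  x=10, b=22
  x=10, b=22, result=30

Final answer: 10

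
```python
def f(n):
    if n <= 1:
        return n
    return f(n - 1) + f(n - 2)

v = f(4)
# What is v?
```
Call trace (a repeated sub-call is expanded the first time; later identical calls just restate its return value):
f(n=4)
  f(n=3)
    f(n=2)
      f(n=1)
      -> return 1
      f(n=0)
      -> return 0
    -> return 1
    f(n=1)
    -> return 1
  -> return 2
  f(n=2) -> return 1  (same call as traced above)
-> return 3

Final answer: 3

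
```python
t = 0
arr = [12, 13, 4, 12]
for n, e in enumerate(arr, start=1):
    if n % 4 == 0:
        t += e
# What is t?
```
Trace:
  t=0
  t=0, n=1, e=12
  t=0, n=2, e=13
  t=0, n=3, e=4
  t=12, n=4, e=12

Final answer: 12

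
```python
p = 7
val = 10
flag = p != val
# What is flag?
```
Trace:
  p=7
  p=7, val=10
  p=7, val=10, flag=True

Final answer: True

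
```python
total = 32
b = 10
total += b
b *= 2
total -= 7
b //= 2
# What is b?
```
Trace:
  total=32
  total=32, b=10
  total=42, b=10
  total=42, b=20
  total=35, b=20
  total=35, b=10

Final answer: 10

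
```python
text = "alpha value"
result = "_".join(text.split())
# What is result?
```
Trace:
  text='alpha value'
  text='alpha value', result='alpha_value'

Final answer: 'alpha_value'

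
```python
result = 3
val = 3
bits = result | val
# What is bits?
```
Trace:
  result=3
  result=3, val=3
  result=3, val=3, bits=3

Final answer: 3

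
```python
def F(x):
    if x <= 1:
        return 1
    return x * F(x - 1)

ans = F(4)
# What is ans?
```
Call trace:
F(x=4)
  F(x=3)
    F(x=2)
      F(x=1)
      -> return 1
    -> return 2
  -> return 6
-> return 24

Final answer: 24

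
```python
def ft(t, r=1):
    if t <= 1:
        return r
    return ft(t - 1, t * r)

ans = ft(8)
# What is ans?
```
Call trace:
ft(t=8, r=1)
  ft(t=7, r=8)
    ft(t=6, r=56)
      ft(t=5, r=336)
        ft(t=4, r=1680)
          ft(t=3, r=6720)
            ft(t=2, r=20160)
              ft(t=1, r=40320)
              -> return 40320
            -> return 40320
          -> return 40320
        -> return 40320
      -> return 40320
    -> return 40320
  -> return 40320
-> return 40320

Final answer: 40320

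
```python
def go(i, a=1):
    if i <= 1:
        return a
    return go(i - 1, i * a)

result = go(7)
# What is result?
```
Call trace:
go(i=7, a=1)
  go(i=6, a=7)
    go(i=5, a=42)
      go(i=4, a=210)
        go(i=3, a=840)
          go(i=2, a=2520)
            go(i=1, a=5040)
            -> return 5040
          -> return 5040
        -> return 5040
      -> return 5040
    -> return 5040
  -> return 5040
-> return 5040

Final answer: 5040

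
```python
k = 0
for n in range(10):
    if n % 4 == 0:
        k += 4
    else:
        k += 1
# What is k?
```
Trace:
  k=0
  k=4, n=0
  k=5, n=1
  k=6, n=2
  k=7, n=3
  k=11, n=4
  k=12, n=5
  k=13, n=6
  k=14, n=7
  k=18, n=8
  k=19, n=9

Final answer: 19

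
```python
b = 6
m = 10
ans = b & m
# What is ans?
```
Trace:
  b=6
  b=6, m=10
  b=6, m=10, ans=2

Final answer: 2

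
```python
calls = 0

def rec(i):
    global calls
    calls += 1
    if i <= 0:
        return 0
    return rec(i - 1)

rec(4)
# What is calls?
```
Call trace:
rec(i=4)
  rec(i=3)
    rec(i=2)
      rec(i=1)
        rec(i=0)
        -> return 0
      -> return 0
    -> return 0
  -> return 0
-> return 0

calls is incremented once per call. rec is entered once for each i = 4, 3, 2, 1, 0 (the i <= 0 call returns without recursing), i.e. 4 + 1 calls.
calls = 5

Final answer: 5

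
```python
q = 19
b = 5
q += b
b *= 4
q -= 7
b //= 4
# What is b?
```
Trace:
  q=19
  q=19, b=5
  q=24, b=5
  q=24, b=20
  q=17, b=20
  q=17, b=5

Final answer: 5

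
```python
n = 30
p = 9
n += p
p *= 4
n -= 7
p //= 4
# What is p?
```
Trace:
  n=30
  n=30, p=9
  n=39, p=9
  n=39, p=36
  n=32, p=36
  n=32, p=9

Final answer: 9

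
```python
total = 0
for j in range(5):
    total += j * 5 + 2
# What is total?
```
Trace:
  total=0
  total=2, j=0
  total=9, j=1
  total=21, j=2
  total=38, j=3
  total=60, j=4

Final answer: 60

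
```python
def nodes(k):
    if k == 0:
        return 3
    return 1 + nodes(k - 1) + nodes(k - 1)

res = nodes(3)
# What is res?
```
Call trace (a repeated sub-call is expanded the first time; later identical calls just restate its return value):
nodes(k=3)
  nodes(k=2)
    nodes(k=1)
      nodes(k=0)
      -> return 3
      nodes(k=0)
      -> return 3
    -> return 7
    nodes(k=1) -> return 7  (same call as traced above)
  -> return 15
  nodes(k=2) -> return 15  (same call as traced above)
-> return 31

Final answer: 31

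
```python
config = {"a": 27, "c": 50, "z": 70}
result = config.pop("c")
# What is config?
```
Trace:
  config={'a': 27, 'c': 50, 'z': 70}
  config={'a': 27, 'z': 70}, result=50

Final answer: {'a': 27, 'z': 70}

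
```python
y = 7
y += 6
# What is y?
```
Trace:
  y=7
  y=13

Final answer: 13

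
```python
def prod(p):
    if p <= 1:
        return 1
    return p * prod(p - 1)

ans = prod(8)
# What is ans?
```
Call trace:
prod(p=8)
  prod(p=7)
    prod(p=6)
      prod(p=5)
        prod(p=4)
          prod(p=3)
            prod(p=2)
              prod(p=1)
              -> return 1
            -> return 2
          -> return 6
        -> return 24
      -> return 120
    -> return 720
  -> return 5040
-> return 40320

Final answer: 40320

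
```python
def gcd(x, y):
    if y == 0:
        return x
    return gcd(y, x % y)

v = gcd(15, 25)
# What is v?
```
Call trace:
gcd(x=15, y=25)
  gcd(x=25, y=15)
    gcd(x=15, y=10)
      gcd(x=10, y=5)
        gcd(x=5, y=0)
        -> return 5
      -> return 5
    -> return 5
  -> return 5
-> return 5

Final answer: 5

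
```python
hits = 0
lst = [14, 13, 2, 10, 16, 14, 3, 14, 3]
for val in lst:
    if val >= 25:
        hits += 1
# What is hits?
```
Trace:
  hits=0
  hits=0, val=14
  hits=0, val=13
  hits=0, val=2
  hits=0, val=10
  hits=0, val=16
  hits=0, val=14
  hits=0, val=3
  hits=0, val=14
  hits=0, val=3

Final answer: 0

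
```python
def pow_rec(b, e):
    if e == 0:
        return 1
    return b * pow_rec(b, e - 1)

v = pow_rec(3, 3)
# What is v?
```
Call trace:
pow_rec(b=3, e=3)
  pow_rec(b=3, e=2)
    pow_rec(b=3, e=1)
      pow_rec(b=3, e=0)
      -> return 1
    -> return 3
  -> return 9
-> return 27

Final answer: 27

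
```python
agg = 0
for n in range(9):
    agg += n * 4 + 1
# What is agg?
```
Trace:
  agg=0
  agg=1, n=0
  agg=6, n=1
  agg=15, n=2
  agg=28, n=3
  agg=45, n=4
  agg=66, n=5
  agg=91, n=6
  agg=120, n=7
  agg=153, n=8

Final answer: 153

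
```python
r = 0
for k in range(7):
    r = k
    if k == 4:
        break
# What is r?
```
Trace:
  r=0
  r=0, k=0
  r=1, k=1
  r=2, k=2
  r=3, k=3
  r=4, k=4

Final answer: 4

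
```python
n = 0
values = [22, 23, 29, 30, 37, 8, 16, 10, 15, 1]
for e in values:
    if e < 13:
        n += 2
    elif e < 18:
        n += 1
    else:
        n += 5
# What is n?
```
Trace:
  n=0
  n=5, e=22
  n=10, e=23
  n=15, e=29
  n=20, e=30
  n=25, e=37
  n=27, e=8
  n=28, e=16
  n=30, e=10
  n=31, e=15
  n=33, e=1

Final answer: 33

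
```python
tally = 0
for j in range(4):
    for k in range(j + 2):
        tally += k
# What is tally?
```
Trace:
  tally=0
  tally=0, j=0, k=0
  tally=1, j=0, k=1
  tally=1, j=1, k=0
  tally=2, j=1, k=1
  tally=4, j=1, k=2
  tally=4, j=2, k=0
  tally=5, j=2, k=1
  tally=7, j=2, k=2
  tally=10, j=2, k=3
  tally=10, j=3, k=0
  tally=11, j=3, k=1
  tally=13, j=3, k=2
  tally=16, j=3, k=3
  tally=20, j=3, k=4

Final answer: 20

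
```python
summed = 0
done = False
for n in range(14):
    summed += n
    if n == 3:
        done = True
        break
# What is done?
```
Trace:
  summed=0
  summed=0, done=False
  summed=0, done=False, n=0
  summed=1, done=False, n=1
  summed=3, done=False, n=2
  summed=6, done=True, n=3

Final answer: True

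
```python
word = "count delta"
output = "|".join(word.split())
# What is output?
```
Trace:
  word='count delta'
  word='count delta', output='count|delta'

Final answer: 'count|delta'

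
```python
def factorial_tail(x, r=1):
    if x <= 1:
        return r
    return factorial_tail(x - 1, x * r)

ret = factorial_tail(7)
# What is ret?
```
Call trace:
factorial_tail(x=7, r=1)
  factorial_tail(x=6, r=7)
    factorial_tail(x=5, r=42)
      factorial_tail(x=4, r=210)
        factorial_tail(x=3, r=840)
          factorial_tail(x=2, r=2520)
            factorial_tail(x=1, r=5040)
            -> return 5040
          -> return 5040
        -> return 5040
      -> return 5040
    -> return 5040
  -> return 5040
-> return 5040

Final answer: 5040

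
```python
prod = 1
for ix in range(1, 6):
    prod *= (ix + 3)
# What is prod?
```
Trace:
  prod=1
  prod=4, ix=1
  prod=20, ix=2
  prod=120, ix=3
  prod=840, ix=4
  prod=6720, ix=5

Final answer: 6720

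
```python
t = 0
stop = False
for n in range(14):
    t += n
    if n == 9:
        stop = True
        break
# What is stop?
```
Trace:
  t=0
  t=0, stop=False
  t=0, stop=False, n=0
  t=1, stop=False, n=1
  t=3, stop=False, n=2
  t=6, stop=False, n=3
  t=10, stop=False, n=4
  t=15, stop=False, n=5
  t=21, stop=False, n=6
  t=28, stop=False, n=7
  t=36, stop=False, n=8
  t=45, stop=True, n=9

Final answer: True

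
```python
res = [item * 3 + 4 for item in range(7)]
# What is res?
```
Trace:
  item=0
  item=1
  item=2
  item=3
  item=4
  item=5
  item=6
  res=[4, 7, 10, 13, 16, 19, 22]

Final answer: [4, 7, 10, 13, 16, 19, 22]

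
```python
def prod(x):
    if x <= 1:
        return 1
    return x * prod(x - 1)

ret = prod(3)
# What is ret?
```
Call trace:
prod(x=3)
  prod(x=2)
    prod(x=1)
    -> return 1
  -> return 2
-> return 6

Final answer: 6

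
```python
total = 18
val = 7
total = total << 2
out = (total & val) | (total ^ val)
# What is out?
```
Trace:
  total=18
  total=18, val=7
  total=72, val=7
  total=72, val=7, out=79

Final answer: 79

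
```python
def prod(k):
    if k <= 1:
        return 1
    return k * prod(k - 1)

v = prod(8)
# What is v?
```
Call trace:
prod(k=8)
  prod(k=7)
    prod(k=6)
      prod(k=5)
        prod(k=4)
          prod(k=3)
            prod(k=2)
              prod(k=1)
              -> return 1
            -> return 2
          -> return 6
        -> return 24
      -> return 120
    -> return 720
  -> return 5040
-> return 40320

Final answer: 40320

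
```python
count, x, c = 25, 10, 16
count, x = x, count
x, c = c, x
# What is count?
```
Trace:
  count=25, x=10, c=16
  count=10, x=25, c=16
  count=10, x=16, c=25

Final answer: 10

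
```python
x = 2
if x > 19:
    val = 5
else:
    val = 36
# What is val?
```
Trace:
  x=2
  x=2, val=36

Final answer: 36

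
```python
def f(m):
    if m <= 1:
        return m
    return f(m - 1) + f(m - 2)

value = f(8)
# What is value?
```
Call trace (a repeated sub-call is expanded the first time; later identical calls just restate its return value):
f(m=8)
  f(m=7)
    f(m=6)
      f(m=5)
        f(m=4)
          f(m=3)
            f(m=2)
              f(m=1)
              -> return 1
              f(m=0)
              -> return 0
            -> return 1
            f(m=1)
            -> return 1
          -> return 2
          f(m=2) -> return 1  (same call as traced above)
        -> return 3
        f(m=3) -> return 2  (same call as traced above)
      -> return 5
      f(m=4) -> return 3  (same call as traced above)
    -> return 8
    f(m=5) -> return 5  (same call as traced above)
  -> return 13
  f(m=6) -> return 8  (same call as traced above)
-> return 21

Final answer: 21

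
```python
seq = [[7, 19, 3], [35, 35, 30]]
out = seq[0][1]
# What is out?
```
Trace:
  seq=[[7, 19, 3], [35, 35, 30]]
  seq=[[7, 19, 3], [35, 35, 30]], out=19

Final answer: 19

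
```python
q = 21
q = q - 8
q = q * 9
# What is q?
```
Trace:
  q=21
  q=13
  q=117

Final answer: 117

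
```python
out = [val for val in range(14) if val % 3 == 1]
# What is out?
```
Trace:
  val=0
  val=1
  val=2
  val=3
  val=4
  val=5
  val=6
  val=7
  val=8
  val=9
  val=10
  val=11
  val=12
  val=13
  out=[1, 4, 7, 10, 13]

Final answer: [1, 4, 7, 10, 13]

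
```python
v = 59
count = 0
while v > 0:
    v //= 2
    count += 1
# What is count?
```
Trace:
  v=59
  v=59, count=0
  v=29, count=1
  v=14, count=2
  v=7, count=3
  v=3, count=4
  v=1, count=5
  v=0, count=6

Final answer: 6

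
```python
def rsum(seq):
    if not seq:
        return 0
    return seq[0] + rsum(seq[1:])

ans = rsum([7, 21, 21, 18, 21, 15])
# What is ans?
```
Call trace:
rsum(seq=[7, 21, 21, 18, 21, 15])
  rsum(seq=[21, 21, 18, 21, 15])
    rsum(seq=[21, 18, 21, 15])
      rsum(seq=[18, 21, 15])
        rsum(seq=[21, 15])
          rsum(seq=[15])
            rsum(seq=[])
            -> return 0
          -> return 15
        -> return 36
      -> return 54
    -> return 75
  -> return 96
-> return 103

Final answer: 103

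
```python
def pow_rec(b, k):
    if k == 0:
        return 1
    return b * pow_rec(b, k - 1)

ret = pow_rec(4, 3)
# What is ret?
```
Call trace:
pow_rec(b=4, k=3)
  pow_rec(b=4, k=2)
    pow_rec(b=4, k=1)
      pow_rec(b=4, k=0)
      -> return 1
    -> return 4
  -> return 16
-> return 64

Final answer: 64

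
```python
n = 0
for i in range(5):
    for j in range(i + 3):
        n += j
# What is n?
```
Trace:
  n=0
  n=0, i=0, j=0
  n=1, i=0, j=1
  n=3, i=0, j=2
  n=3, i=1, j=0
  n=4, i=1, j=1
  n=6, i=1, j=2
  n=9, i=1, j=3
  n=9, i=2, j=0
  n=10, i=2, j=1
  n=12, i=2, j=2
  n=15, i=2, j=3
  n=19, i=2, j=4
  n=19, i=3, j=0
  n=20, i=3, j=1
  n=22, i=3, j=2
  n=25, i=3, j=3
  n=29, i=3, j=4
  n=34, i=3, j=5
  n=34, i=4, j=0
  n=35, i=4, j=1
  n=37, i=4, j=2
  n=40, i=4, j=3
  n=44, i=4, j=4
  n=49, i=4, j=5
  n=55, i=4, j=6

Final answer: 55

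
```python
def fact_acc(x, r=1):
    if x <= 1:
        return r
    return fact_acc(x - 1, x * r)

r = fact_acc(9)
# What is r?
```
Call trace:
fact_acc(x=9, r=1)
  fact_acc(x=8, r=9)
    fact_acc(x=7, r=72)
      fact_acc(x=6, r=504)
        fact_acc(x=5, r=3024)
          fact_acc(x=4, r=15120)
            fact_acc(x=3, r=60480)
              fact_acc(x=2, r=181440)
                fact_acc(x=1, r=362880)
                -> return 362880
              -> return 362880
            -> return 362880
          -> return 362880
        -> return 362880
      -> return 362880
    -> return 362880
  -> return 362880
-> return 362880

Final answer: 362880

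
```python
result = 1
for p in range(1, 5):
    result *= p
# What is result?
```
Trace:
  result=1
  result=1, p=1
  result=2, p=2
  result=6, p=3
  result=24, p=4

Final answer: 24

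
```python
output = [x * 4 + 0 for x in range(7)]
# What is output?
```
Trace:
  x=0
  x=1
  x=2
  x=3
  x=4
  x=5
  x=6
  output=[0, 4, 8, 12, 16, 20, 24]

Final answer: [0, 4, 8, 12, 16, 20, 24]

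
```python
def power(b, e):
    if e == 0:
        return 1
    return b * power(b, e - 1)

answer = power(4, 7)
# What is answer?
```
Call trace:
power(b=4, e=7)
  power(b=4, e=6)
    power(b=4, e=5)
      power(b=4, e=4)
        power(b=4, e=3)
          power(b=4, e=2)
            power(b=4, e=1)
              power(b=4, e=0)
              -> return 1
            -> return 4
          -> return 16
        -> return 64
      -> return 256
    -> return 1024
  -> return 4096
-> return 16384

Final answer: 16384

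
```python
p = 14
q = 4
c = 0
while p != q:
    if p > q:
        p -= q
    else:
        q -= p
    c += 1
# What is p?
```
Trace:
  p=14
  p=14, q=4
  p=14, q=4, c=0
  p=10, q=4, c=1
  p=6, q=4, c=2
  p=2, q=4, c=3
  p=2, q=2, c=4

Final answer: 2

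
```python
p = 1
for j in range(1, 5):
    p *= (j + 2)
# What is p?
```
Trace:
  p=1
  p=3, j=1
  p=12, j=2
  p=60, j=3
  p=360, j=4

Final answer: 360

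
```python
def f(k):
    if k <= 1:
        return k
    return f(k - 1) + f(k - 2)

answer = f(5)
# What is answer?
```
Call trace (a repeated sub-call is expanded the first time; later identical calls just restate its return value):
f(k=5)
  f(k=4)
    f(k=3)
      f(k=2)
        f(k=1)
        -> return 1
        f(k=0)
        -> return 0
      -> return 1
      f(k=1)
      -> return 1
    -> return 2
    f(k=2) -> return 1  (same call as traced above)
  -> return 3
  f(k=3) -> return 2  (same call as traced above)
-> return 5

Final answer: 5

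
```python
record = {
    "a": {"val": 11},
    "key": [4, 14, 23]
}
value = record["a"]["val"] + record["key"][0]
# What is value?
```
Trace:
  record={'a': {'val': 11}, 'key': [4, 14, 23]}
  record={'a': {'val': 11}, 'key': [4, 14, 23]}, value=15

Final answer: 15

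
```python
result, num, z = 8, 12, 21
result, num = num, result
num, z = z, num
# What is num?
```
Trace:
  result=8, num=12, z=21
  result=12, num=8, z=21
  result=12, num=21, z=8

Final answer: 21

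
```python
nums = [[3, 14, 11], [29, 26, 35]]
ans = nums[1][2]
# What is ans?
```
Trace:
  nums=[[3, 14, 11], [29, 26, 35]]
  nums=[[3, 14, 11], [29, 26, 35]], ans=35

Final answer: 35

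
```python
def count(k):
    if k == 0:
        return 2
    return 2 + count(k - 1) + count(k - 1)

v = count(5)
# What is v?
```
Call trace (a repeated sub-call is expanded the first time; later identical calls just restate its return value):
count(k=5)
  count(k=4)
    count(k=3)
      count(k=2)
        count(k=1)
          count(k=0)
          -> return 2
          count(k=0)
          -> return 2
        -> return 6
        count(k=1) -> return 6  (same call as traced above)
      -> return 14
      count(k=2) -> return 14  (same call as traced above)
    -> return 30
    count(k=3) -> return 30  (same call as traced above)
  -> return 62
  count(k=4) -> return 62  (same call as traced above)
-> return 126

Final answer: 126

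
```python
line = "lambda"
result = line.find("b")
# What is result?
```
Trace:
  line='lambda'
  line='lambda', result=3

Final answer: 3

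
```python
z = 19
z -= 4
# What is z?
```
Trace:
  z=19
  z=15

Final answer: 15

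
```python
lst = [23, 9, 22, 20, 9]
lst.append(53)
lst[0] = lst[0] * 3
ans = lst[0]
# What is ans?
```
Trace:
  lst=[23, 9, 22, 20, 9]
  lst=[23, 9, 22, 20, 9, 53]
  lst=[69, 9, 22, 20, 9, 53]
  lst=[69, 9, 22, 20, 9, 53], ans=69

Final answer: 69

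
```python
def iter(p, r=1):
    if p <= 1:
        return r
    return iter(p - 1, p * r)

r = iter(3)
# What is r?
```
Call trace:
iter(p=3, r=1)
  iter(p=2, r=3)
    iter(p=1, r=6)
    -> return 6
  -> return 6
-> return 6

Final answer: 6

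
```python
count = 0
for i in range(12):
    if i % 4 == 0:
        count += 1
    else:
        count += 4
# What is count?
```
Trace:
  count=0
  count=1, i=0
  count=5, i=1
  count=9, i=2
  count=13, i=3
  count=14, i=4
  count=18, i=5
  count=22, i=6
  count=26, i=7
  count=27, i=8
  count=31, i=9
  count=35, i=10
  count=39, i=11

Final answer: 39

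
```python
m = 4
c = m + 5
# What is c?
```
Trace:
  m=4
  m=4, c=9

Final answer: 9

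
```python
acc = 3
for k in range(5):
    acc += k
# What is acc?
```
Trace:
  acc=3
  acc=3, k=0
  acc=4, k=1
  acc=6, k=2
  acc=9, k=3
  acc=13, k=4

Final answer: 13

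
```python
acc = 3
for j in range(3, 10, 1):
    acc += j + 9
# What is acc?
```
Trace:
  acc=3
  acc=15, j=3
  acc=28, j=4
  acc=42, j=5
  acc=57, j=6
  acc=73, j=7
  acc=90, j=8
  acc=108, j=9

Final answer: 108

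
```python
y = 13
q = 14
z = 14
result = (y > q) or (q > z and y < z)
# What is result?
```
Trace:
  y=13
  y=13, q=14
  y=13, q=14, z=14
  y=13, q=14, z=14, result=False

Final answer: False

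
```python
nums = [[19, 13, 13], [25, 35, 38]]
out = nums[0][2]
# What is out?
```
Trace:
  nums=[[19, 13, 13], [25, 35, 38]]
  nums=[[19, 13, 13], [25, 35, 38]], out=13

Final answer: 13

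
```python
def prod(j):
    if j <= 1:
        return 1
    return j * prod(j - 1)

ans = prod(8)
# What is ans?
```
Call trace:
prod(j=8)
  prod(j=7)
    prod(j=6)
      prod(j=5)
        prod(j=4)
          prod(j=3)
            prod(j=2)
              prod(j=1)
              -> return 1
            -> return 2
          -> return 6
        -> return 24
      -> return 120
    -> return 720
  -> return 5040
-> return 40320

Final answer: 40320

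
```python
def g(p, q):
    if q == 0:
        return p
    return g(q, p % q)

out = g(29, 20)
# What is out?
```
Call trace:
g(p=29, q=20)
  g(p=20, q=9)
    g(p=9, q=2)
      g(p=2, q=1)
        g(p=1, q=0)
        -> return 1
      -> return 1
    -> return 1
  -> return 1
-> return 1

Final answer: 1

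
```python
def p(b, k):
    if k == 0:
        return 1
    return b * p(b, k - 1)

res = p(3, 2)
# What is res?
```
Call trace:
p(b=3, k=2)
  p(b=3, k=1)
    p(b=3, k=0)
    -> return 1
  -> return 3
-> return 9

Final answer: 9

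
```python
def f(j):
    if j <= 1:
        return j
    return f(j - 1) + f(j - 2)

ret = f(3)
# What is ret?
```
Call trace:
f(j=3)
  f(j=2)
    f(j=1)
    -> return 1
    f(j=0)
    -> return 0
  -> return 1
  f(j=1)
  -> return 1
-> return 2

Final answer: 2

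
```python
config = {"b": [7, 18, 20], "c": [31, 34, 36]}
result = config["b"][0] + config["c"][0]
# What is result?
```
Trace:
  config={'b': [7, 18, 20], 'c': [31, 34, 36]}
  config={'b': [7, 18, 20], 'c': [31, 34, 36]}, result=38

Final answer: 38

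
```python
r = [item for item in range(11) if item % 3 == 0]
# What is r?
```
Trace:
  item=0
  item=1
  item=2
  item=3
  item=4
  item=5
  item=6
  item=7
  item=8
  item=9
  item=10
  r=[0, 3, 6, 9]

Final answer: [0, 3, 6, 9]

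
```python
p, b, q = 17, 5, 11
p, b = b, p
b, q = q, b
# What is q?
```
Trace:
  p=17, b=5, q=11
  p=5, b=17, q=11
  p=5, b=11, q=17

Final answer: 17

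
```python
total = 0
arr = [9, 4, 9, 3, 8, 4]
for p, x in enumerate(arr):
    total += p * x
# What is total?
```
Trace:
  total=0
  total=0, p=0, x=9
  total=4, p=1, x=4
  total=22, p=2, x=9
  total=31, p=3, x=3
  total=63, p=4, x=8
  total=83, p=5, x=4

Final answer: 83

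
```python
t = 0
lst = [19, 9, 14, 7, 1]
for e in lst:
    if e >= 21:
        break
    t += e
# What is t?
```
Trace:
  t=0
  t=19, e=19
  t=28, e=9
  t=42, e=14
  t=49, e=7
  t=50, e=1

Final answer: 50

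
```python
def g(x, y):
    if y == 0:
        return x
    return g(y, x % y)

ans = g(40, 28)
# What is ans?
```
Call trace:
g(x=40, y=28)
  g(x=28, y=12)
    g(x=12, y=4)
      g(x=4, y=0)
      -> return 4
    -> return 4
  -> return 4
-> return 4

Final answer: 4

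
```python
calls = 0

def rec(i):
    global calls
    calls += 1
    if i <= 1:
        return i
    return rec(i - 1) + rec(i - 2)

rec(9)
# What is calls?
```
Call trace (a repeated sub-call is expanded the first time; later identical calls just restate its return value):
rec(i=9)
  rec(i=8)
    rec(i=7)
      rec(i=6)
        rec(i=5)
          rec(i=4)
            rec(i=3)
              rec(i=2)
                rec(i=1)
                -> return 1
                rec(i=0)
                -> return 0
              -> return 1
              rec(i=1)
              -> return 1
            -> return 2
            rec(i=2) -> return 1  (same call as traced above)
          -> return 3
          rec(i=3) -> return 2  (same call as traced above)
        -> return 5
        rec(i=4) -> return 3  (same call as traced above)
      -> return 8
      rec(i=5) -> return 5  (same call as traced above)
    -> return 13
    rec(i=6) -> return 8  (same call as traced above)
  -> return 21
  rec(i=7) -> return 13  (same call as traced above)
-> return 34

calls is incremented once per call, so count the calls in each subtree. Let C(i) = number of calls made by rec(i).
C(0) = C(1) = 1 (base case, no recursion); C(i) = 1 + C(i - 1) + C(i - 2) otherwise.
C(2) = 1 + C(1) + C(0) = 1 + 1 + 1 = 3
C(3) = 1 + C(2) + C(1) = 1 + 3 + 1 = 5
C(4) = 1 + C(3) + C(2) = 1 + 5 + 3 = 9
C(5) = 1 + C(4) + C(3) = 1 + 9 + 5 = 15
C(6) = 1 + C(5) + C(4) = 1 + 15 + 9 = 25
C(7) = 1 + C(6) + C(5) = 1 + 25 + 15 = 41
C(8) = 1 + C(7) + C(6) = 1 + 41 + 25 = 67
C(9) = 1 + C(8) + C(7) = 1 + 67 + 41 = 109
calls = C(9) = 109

Final answer: 109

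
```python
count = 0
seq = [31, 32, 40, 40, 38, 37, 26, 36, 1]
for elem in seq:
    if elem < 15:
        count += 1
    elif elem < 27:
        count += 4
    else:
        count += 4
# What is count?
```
Trace:
  count=0
  count=4, elem=31
  count=8, elem=32
  count=12, elem=40
  count=16, elem=40
  count=20, elem=38
  count=24, elem=37
  count=28, elem=26
  count=32, elem=36
  count=33, elem=1

Final answer: 33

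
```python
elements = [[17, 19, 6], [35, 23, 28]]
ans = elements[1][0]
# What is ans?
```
Trace:
  elements=[[17, 19, 6], [35, 23, 28]]
  elements=[[17, 19, 6], [35, 23, 28]], ans=35

Final answer: 35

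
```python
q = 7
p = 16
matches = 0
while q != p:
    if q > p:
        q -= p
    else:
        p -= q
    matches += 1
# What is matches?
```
Trace:
  q=7
  q=7, p=16
  q=7, p=16, matches=0
  q=7, p=9, matches=1
  q=7, p=2, matches=2
  q=5, p=2, matches=3
  q=3, p=2, matches=4
  q=1, p=2, matches=5
  q=1, p=1, matches=6

Final answer: 6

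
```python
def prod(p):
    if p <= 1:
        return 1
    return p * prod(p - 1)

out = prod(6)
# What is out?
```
Call trace:
prod(p=6)
  prod(p=5)
    prod(p=4)
      prod(p=3)
        prod(p=2)
          prod(p=1)
          -> return 1
        -> return 2
      -> return 6
    -> return 24
  -> return 120
-> return 720

Final answer: 720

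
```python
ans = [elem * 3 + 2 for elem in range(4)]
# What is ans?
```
Trace:
  elem=0
  elem=1
  elem=2
  elem=3
  ans=[2, 5, 8, 11]

Final answer: [2, 5, 8, 11]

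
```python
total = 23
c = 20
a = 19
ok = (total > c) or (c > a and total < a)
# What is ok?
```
Trace:
  total=23
  total=23, c=20
  total=23, c=20, a=19
  total=23, c=20, a=19, ok=True

Final answer: True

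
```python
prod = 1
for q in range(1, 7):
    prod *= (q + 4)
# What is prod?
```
Trace:
  prod=1
  prod=5, q=1
  prod=30, q=2
  prod=210, q=3
  prod=1680, q=4
  prod=15120, q=5
  prod=151200, q=6

Final answer: 151200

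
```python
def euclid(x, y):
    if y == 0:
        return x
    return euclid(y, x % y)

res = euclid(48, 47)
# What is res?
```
Call trace:
euclid(x=48, y=47)
  euclid(x=47, y=1)
    euclid(x=1, y=0)
    -> return 1
  -> return 1
-> return 1

Final answer: 1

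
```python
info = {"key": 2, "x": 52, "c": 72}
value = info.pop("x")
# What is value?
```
Trace:
  info={'key': 2, 'x': 52, 'c': 72}
  info={'key': 2, 'c': 72}, value=52

Final answer: 52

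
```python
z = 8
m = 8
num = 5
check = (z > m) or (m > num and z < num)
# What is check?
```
Trace:
  z=8
  z=8, m=8
  z=8, m=8, num=5
  z=8, m=8, num=5, check=False

Final answer: False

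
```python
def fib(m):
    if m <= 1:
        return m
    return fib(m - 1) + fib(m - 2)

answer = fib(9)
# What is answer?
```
Call trace (a repeated sub-call is expanded the first time; later identical calls just restate its return value):
fib(m=9)
  fib(m=8)
    fib(m=7)
      fib(m=6)
        fib(m=5)
          fib(m=4)
            fib(m=3)
              fib(m=2)
                fib(m=1)
                -> return 1
                fib(m=0)
                -> return 0
              -> return 1
              fib(m=1)
              -> return 1
            -> return 2
            fib(m=2) -> return 1  (same call as traced above)
          -> return 3
          fib(m=3) -> return 2  (same call as traced above)
        -> return 5
        fib(m=4) -> return 3  (same call as traced above)
      -> return 8
      fib(m=5) -> return 5  (same call as traced above)
    -> return 13
    fib(m=6) -> return 8  (same call as traced above)
  -> return 21
  fib(m=7) -> return 13  (same call as traced above)
-> return 34

Final answer: 34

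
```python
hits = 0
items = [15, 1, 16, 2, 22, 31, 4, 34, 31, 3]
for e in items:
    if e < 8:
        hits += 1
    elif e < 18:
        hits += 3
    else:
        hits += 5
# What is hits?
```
Trace:
  hits=0
  hits=3, e=15
  hits=4, e=1
  hits=7, e=16
  hits=8, e=2
  hits=13, e=22
  hits=18, e=31
  hits=19, e=4
  hits=24, e=34
  hits=29, e=31
  hits=30, e=3

Final answer: 30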